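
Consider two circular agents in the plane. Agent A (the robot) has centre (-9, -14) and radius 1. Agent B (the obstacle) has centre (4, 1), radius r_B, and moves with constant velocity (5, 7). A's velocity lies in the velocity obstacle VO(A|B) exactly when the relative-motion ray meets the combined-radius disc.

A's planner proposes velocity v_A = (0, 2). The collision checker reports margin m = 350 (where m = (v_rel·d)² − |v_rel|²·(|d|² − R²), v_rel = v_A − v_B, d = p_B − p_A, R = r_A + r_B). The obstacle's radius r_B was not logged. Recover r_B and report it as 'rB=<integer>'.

m = 350
d = (13, 15);  v_rel = (-5, -5),  |v_rel|² = 50
v_rel×d = (-5)·(15) − (-5)·(13) = -10
since m = R²·50 − (-10)²:  R² = (100 + 350) / 50 = 9
R = √9 = 3  ⇒  r_B = 3 − 1 = 2

rB=2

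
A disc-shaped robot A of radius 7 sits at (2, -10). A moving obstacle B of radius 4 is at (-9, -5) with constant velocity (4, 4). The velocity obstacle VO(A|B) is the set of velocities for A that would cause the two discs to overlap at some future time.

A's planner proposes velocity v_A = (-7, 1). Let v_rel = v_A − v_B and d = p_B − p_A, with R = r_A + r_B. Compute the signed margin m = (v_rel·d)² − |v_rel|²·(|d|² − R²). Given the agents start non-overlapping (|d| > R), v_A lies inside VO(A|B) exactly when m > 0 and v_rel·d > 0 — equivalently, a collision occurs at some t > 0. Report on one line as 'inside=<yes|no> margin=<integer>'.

d = (-11, 5),  |d|² = 146;  R = 7+4 = 11,  c = 146−11² = 25
v_rel = (-11, -3),  |v_rel|² = 130;  v_rel·d = (-11)·(-11) + (-3)·(5) = 106
130·t² − 212·t + 25 = 0  ⇒  m = 106² − 130·25 = 7986
m = 7986 > 0,  v_rel·d = 106 > 0  ⇒  inside

inside=yes margin=7986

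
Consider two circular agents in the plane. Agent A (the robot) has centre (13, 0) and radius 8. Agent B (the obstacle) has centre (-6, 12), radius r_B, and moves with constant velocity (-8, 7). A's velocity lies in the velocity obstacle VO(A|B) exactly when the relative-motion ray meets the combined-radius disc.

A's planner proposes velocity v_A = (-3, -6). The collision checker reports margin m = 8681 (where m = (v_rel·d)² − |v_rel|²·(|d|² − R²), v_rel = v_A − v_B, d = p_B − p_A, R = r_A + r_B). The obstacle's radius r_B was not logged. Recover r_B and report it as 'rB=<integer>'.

m = 8681
d = (-19, 12);  v_rel = (5, -13),  |v_rel|² = 194
v_rel×d = (5)·(12) − (-13)·(-19) = -187
since m = R²·194 − (-187)²:  R² = (34969 + 8681) / 194 = 225
R = √225 = 15  ⇒  r_B = 15 − 8 = 7

rB=7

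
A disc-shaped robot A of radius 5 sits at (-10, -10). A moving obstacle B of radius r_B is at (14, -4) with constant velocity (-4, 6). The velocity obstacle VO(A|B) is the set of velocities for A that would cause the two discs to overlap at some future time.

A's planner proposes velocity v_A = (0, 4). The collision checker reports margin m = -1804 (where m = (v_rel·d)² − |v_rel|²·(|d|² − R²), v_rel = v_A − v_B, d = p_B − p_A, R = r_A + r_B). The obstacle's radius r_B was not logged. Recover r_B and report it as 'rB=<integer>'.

m = -1804
d = (24, 6);  v_rel = (4, -2),  |v_rel|² = 20
v_rel×d = (4)·(6) − (-2)·(24) = 72
since m = R²·20 − 72²:  R² = (5184 + -1804) / 20 = 169
R = √169 = 13  ⇒  r_B = 13 − 5 = 8

rB=8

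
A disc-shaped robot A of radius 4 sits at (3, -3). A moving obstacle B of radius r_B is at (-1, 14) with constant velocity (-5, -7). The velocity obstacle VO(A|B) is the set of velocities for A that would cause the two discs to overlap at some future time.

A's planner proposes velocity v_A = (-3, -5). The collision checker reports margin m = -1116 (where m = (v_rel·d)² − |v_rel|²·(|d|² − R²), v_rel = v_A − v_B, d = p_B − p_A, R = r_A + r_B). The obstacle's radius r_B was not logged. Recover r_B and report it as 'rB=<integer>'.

m = -1116
d = (-4, 17);  v_rel = (2, 2),  |v_rel|² = 8
v_rel×d = (2)·(17) − (2)·(-4) = 42
since m = R²·8 − 42²:  R² = (1764 + -1116) / 8 = 81
R = √81 = 9  ⇒  r_B = 9 − 4 = 5

rB=5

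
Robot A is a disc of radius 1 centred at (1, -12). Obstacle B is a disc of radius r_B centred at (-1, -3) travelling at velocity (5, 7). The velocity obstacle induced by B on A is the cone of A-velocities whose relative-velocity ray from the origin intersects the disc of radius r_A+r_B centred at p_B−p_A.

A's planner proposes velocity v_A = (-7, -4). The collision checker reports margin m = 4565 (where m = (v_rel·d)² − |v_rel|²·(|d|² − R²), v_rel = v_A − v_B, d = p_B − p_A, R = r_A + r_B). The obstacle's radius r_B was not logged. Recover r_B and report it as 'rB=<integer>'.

m = 4565
d = (-2, 9);  v_rel = (-12, -11),  |v_rel|² = 265
v_rel×d = (-12)·(9) − (-11)·(-2) = -130
since m = R²·265 − (-130)²:  R² = (16900 + 4565) / 265 = 81
R = √81 = 9  ⇒  r_B = 9 − 1 = 8

rB=8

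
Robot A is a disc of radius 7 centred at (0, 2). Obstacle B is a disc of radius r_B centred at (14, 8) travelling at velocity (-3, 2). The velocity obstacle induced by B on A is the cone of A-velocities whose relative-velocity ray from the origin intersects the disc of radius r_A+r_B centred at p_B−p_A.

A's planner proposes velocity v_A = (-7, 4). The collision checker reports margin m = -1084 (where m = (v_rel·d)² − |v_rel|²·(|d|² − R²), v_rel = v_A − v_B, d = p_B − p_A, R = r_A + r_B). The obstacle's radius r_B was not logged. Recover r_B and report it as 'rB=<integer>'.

m = -1084
d = (14, 6);  v_rel = (-4, 2),  |v_rel|² = 20
v_rel×d = (-4)·(6) − (2)·(14) = -52
since m = R²·20 − (-52)²:  R² = (2704 + -1084) / 20 = 81
R = √81 = 9  ⇒  r_B = 9 − 7 = 2

rB=2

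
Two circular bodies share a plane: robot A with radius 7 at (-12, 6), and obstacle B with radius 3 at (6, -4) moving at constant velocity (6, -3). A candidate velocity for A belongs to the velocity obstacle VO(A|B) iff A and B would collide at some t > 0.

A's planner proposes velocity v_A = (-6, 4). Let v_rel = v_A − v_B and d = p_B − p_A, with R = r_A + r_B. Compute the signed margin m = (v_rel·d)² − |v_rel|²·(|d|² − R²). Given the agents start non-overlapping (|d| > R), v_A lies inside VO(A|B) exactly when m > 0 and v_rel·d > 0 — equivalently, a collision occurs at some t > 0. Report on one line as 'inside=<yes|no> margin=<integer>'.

d = (18, -10),  |d|² = 424;  R = 7+3 = 10,  c = 424−10² = 324
v_rel = (-12, 7),  |v_rel|² = 193;  v_rel·d = (-12)·(18) + (7)·(-10) = -286
193·t² + 572·t + 324 = 0  ⇒  m = (-286)² − 193·324 = 19264
m = 19264 > 0,  v_rel·d = -286 < 0  ⇒  outside

inside=no margin=19264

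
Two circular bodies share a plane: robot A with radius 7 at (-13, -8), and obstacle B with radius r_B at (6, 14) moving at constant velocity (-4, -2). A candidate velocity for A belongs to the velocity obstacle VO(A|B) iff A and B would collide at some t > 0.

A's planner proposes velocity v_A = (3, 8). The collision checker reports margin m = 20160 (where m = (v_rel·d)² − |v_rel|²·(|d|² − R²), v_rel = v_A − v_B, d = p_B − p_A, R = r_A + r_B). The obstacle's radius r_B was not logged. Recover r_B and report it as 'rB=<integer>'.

m = 20160
d = (19, 22);  v_rel = (7, 10),  |v_rel|² = 149
v_rel×d = (7)·(22) − (10)·(19) = -36
since m = R²·149 − (-36)²:  R² = (1296 + 20160) / 149 = 144
R = √144 = 12  ⇒  r_B = 12 − 7 = 5

rB=5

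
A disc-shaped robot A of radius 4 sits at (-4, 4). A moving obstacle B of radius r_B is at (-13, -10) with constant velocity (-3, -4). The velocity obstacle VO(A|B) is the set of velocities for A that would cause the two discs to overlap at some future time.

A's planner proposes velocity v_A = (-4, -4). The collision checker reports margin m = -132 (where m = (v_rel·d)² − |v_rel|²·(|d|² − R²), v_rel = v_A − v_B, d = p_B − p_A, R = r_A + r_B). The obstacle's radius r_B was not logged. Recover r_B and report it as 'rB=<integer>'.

m = -132
d = (-9, -14);  v_rel = (-1, 0),  |v_rel|² = 1
v_rel×d = (-1)·(-14) − (0)·(-9) = 14
since m = R²·1 − 14²:  R² = (196 + -132) / 1 = 64
R = √64 = 8  ⇒  r_B = 8 − 4 = 4

rB=4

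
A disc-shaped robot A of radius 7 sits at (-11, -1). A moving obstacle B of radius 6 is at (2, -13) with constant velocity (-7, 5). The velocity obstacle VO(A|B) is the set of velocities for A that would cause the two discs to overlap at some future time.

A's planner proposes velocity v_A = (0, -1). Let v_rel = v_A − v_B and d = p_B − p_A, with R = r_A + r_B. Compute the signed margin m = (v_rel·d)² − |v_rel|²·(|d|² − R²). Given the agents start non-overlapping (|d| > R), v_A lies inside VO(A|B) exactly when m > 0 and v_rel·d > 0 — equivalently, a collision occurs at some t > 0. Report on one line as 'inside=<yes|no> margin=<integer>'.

d = (13, -12),  |d|² = 313;  R = 7+6 = 13,  c = 313−13² = 144
v_rel = (7, -6),  |v_rel|² = 85;  v_rel·d = (7)·(13) + (-6)·(-12) = 163
85·t² − 326·t + 144 = 0  ⇒  m = 163² − 85·144 = 14329
m = 14329 > 0,  v_rel·d = 163 > 0  ⇒  inside

inside=yes margin=14329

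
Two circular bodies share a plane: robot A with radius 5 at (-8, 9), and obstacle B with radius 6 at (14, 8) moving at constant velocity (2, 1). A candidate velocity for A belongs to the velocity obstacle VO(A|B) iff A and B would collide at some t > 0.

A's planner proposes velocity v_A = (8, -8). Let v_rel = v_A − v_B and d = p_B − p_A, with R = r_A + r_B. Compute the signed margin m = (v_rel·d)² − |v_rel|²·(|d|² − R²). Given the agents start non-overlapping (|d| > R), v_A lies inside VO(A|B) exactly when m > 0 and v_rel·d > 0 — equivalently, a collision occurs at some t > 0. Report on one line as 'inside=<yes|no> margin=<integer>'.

d = (22, -1),  |d|² = 485;  R = 5+6 = 11,  c = 485−11² = 364
v_rel = (6, -9),  |v_rel|² = 117;  v_rel·d = (6)·(22) + (-9)·(-1) = 141
117·t² − 282·t + 364 = 0  ⇒  m = 141² − 117·364 = -22707
m = -22707 < 0,  v_rel·d = 141 > 0  ⇒  outside

inside=no margin=-22707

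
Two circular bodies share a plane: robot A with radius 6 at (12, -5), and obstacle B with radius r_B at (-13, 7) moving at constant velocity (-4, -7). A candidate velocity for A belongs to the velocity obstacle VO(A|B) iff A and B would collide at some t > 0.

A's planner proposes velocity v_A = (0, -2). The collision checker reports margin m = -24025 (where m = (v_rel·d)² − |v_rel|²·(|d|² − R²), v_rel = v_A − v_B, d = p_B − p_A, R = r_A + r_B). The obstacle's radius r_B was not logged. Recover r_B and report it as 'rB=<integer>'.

m = -24025
d = (-25, 12);  v_rel = (4, 5),  |v_rel|² = 41
v_rel×d = (4)·(12) − (5)·(-25) = 173
since m = R²·41 − 173²:  R² = (29929 + -24025) / 41 = 144
R = √144 = 12  ⇒  r_B = 12 − 6 = 6

rB=6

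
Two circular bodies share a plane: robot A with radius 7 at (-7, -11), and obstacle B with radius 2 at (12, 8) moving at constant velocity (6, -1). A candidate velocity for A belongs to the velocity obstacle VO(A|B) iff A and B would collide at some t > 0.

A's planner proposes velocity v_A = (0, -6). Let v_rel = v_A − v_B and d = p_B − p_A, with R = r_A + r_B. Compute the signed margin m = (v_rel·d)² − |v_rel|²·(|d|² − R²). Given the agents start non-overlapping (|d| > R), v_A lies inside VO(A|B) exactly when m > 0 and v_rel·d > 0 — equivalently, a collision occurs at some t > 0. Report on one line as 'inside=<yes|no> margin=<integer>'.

d = (19, 19),  |d|² = 722;  R = 7+2 = 9,  c = 722−9² = 641
v_rel = (-6, -5),  |v_rel|² = 61;  v_rel·d = (-6)·(19) + (-5)·(19) = -209
61·t² + 418·t + 641 = 0  ⇒  m = (-209)² − 61·641 = 4580
m = 4580 > 0,  v_rel·d = -209 < 0  ⇒  outside

inside=no margin=4580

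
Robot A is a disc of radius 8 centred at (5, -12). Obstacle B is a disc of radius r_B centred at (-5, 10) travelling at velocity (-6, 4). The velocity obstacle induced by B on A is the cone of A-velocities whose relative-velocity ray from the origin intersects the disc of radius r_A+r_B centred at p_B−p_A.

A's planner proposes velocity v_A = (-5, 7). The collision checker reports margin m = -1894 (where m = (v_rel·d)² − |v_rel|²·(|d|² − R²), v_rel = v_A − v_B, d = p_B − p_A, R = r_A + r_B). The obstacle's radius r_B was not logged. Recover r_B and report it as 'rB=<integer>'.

m = -1894
d = (-10, 22);  v_rel = (1, 3),  |v_rel|² = 10
v_rel×d = (1)·(22) − (3)·(-10) = 52
since m = R²·10 − 52²:  R² = (2704 + -1894) / 10 = 81
R = √81 = 9  ⇒  r_B = 9 − 8 = 1

rB=1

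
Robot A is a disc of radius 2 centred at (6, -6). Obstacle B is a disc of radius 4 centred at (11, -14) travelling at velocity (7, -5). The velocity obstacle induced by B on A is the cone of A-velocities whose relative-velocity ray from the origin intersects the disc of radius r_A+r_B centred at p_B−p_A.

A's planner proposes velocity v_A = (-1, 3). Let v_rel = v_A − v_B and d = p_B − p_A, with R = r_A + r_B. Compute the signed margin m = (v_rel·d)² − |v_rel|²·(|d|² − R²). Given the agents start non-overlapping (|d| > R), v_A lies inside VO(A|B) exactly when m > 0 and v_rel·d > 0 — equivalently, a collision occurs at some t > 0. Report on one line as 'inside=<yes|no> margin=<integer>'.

d = (5, -8),  |d|² = 89;  R = 2+4 = 6,  c = 89−6² = 53
v_rel = (-8, 8),  |v_rel|² = 128;  v_rel·d = (-8)·(5) + (8)·(-8) = -104
128·t² + 208·t + 53 = 0  ⇒  m = (-104)² − 128·53 = 4032
m = 4032 > 0,  v_rel·d = -104 < 0  ⇒  outside

inside=no margin=4032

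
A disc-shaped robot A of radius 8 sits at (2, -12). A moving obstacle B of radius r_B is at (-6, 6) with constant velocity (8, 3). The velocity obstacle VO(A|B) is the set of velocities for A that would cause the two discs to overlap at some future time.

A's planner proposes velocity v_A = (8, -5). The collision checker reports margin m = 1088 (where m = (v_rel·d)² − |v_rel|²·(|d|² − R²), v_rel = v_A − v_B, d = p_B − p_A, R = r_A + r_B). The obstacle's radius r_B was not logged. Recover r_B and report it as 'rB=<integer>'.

m = 1088
d = (-8, 18);  v_rel = (0, -8),  |v_rel|² = 64
v_rel×d = (0)·(18) − (-8)·(-8) = -64
since m = R²·64 − (-64)²:  R² = (4096 + 1088) / 64 = 81
R = √81 = 9  ⇒  r_B = 9 − 8 = 1

rB=1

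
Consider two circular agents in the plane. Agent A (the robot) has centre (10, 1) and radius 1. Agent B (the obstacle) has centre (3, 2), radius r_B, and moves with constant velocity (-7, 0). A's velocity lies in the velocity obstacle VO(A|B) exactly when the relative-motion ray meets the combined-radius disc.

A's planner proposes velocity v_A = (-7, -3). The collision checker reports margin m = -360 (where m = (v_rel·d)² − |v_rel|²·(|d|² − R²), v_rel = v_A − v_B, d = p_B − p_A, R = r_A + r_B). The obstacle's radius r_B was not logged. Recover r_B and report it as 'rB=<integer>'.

m = -360
d = (-7, 1);  v_rel = (0, -3),  |v_rel|² = 9
v_rel×d = (0)·(1) − (-3)·(-7) = -21
since m = R²·9 − (-21)²:  R² = (441 + -360) / 9 = 9
R = √9 = 3  ⇒  r_B = 3 − 1 = 2

rB=2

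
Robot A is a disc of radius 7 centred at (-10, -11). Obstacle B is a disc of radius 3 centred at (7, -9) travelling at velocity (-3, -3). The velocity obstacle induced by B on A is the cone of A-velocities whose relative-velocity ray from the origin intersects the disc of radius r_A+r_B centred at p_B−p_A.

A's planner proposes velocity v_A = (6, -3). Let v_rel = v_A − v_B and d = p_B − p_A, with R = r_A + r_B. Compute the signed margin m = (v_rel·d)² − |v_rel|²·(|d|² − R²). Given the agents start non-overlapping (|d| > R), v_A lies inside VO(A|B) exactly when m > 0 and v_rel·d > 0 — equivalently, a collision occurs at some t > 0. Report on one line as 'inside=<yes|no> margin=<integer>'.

d = (17, 2),  |d|² = 293;  R = 7+3 = 10,  c = 293−10² = 193
v_rel = (9, 0),  |v_rel|² = 81;  v_rel·d = (9)·(17) + (0)·(2) = 153
81·t² − 306·t + 193 = 0  ⇒  m = 153² − 81·193 = 7776
m = 7776 > 0,  v_rel·d = 153 > 0  ⇒  inside

inside=yes margin=7776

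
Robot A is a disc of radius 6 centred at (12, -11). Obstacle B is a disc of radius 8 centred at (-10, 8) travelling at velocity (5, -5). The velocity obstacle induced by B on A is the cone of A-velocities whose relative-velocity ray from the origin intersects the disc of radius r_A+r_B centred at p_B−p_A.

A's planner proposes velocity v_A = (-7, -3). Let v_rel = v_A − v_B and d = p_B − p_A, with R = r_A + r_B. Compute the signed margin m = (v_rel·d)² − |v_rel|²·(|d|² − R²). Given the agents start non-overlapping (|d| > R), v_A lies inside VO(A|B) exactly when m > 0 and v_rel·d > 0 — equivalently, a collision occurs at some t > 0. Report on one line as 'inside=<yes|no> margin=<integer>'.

d = (-22, 19),  |d|² = 845;  R = 6+8 = 14,  c = 845−14² = 649
v_rel = (-12, 2),  |v_rel|² = 148;  v_rel·d = (-12)·(-22) + (2)·(19) = 302
148·t² − 604·t + 649 = 0  ⇒  m = 302² − 148·649 = -4848
m = -4848 < 0,  v_rel·d = 302 > 0  ⇒  outside

inside=no margin=-4848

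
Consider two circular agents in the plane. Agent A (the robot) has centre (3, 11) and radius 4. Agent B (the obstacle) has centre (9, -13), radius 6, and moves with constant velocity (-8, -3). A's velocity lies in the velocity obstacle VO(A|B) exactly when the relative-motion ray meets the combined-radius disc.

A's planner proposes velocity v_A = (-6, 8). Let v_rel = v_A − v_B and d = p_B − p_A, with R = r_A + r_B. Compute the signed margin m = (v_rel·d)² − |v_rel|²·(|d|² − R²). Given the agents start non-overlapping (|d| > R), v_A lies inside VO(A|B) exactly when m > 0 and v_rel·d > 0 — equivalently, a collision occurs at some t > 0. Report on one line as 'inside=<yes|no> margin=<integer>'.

d = (6, -24),  |d|² = 612;  R = 4+6 = 10,  c = 612−10² = 512
v_rel = (2, 11),  |v_rel|² = 125;  v_rel·d = (2)·(6) + (11)·(-24) = -252
125·t² + 504·t + 512 = 0  ⇒  m = (-252)² − 125·512 = -496
m = -496 < 0,  v_rel·d = -252 < 0  ⇒  outside

inside=no margin=-496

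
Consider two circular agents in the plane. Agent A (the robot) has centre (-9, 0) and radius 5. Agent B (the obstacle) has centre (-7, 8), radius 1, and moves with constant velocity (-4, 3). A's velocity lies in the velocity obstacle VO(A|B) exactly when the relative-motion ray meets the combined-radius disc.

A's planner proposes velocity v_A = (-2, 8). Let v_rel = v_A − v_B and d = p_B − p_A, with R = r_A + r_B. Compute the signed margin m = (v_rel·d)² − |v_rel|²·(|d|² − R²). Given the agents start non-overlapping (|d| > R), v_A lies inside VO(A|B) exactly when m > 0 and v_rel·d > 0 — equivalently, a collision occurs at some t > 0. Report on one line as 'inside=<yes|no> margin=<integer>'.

d = (2, 8),  |d|² = 68;  R = 5+1 = 6,  c = 68−6² = 32
v_rel = (2, 5),  |v_rel|² = 29;  v_rel·d = (2)·(2) + (5)·(8) = 44
29·t² − 88·t + 32 = 0  ⇒  m = 44² − 29·32 = 1008
m = 1008 > 0,  v_rel·d = 44 > 0  ⇒  inside

inside=yes margin=1008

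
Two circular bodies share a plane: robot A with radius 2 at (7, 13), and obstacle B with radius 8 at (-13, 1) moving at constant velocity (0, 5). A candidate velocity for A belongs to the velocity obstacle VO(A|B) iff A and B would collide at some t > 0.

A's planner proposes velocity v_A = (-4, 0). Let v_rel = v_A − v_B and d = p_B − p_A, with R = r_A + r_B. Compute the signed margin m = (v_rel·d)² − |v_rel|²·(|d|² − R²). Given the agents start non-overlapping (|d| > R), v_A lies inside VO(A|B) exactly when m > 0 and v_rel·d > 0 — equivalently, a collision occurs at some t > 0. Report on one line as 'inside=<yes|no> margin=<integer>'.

d = (-20, -12),  |d|² = 544;  R = 2+8 = 10,  c = 544−10² = 444
v_rel = (-4, -5),  |v_rel|² = 41;  v_rel·d = (-4)·(-20) + (-5)·(-12) = 140
41·t² − 280·t + 444 = 0  ⇒  m = 140² − 41·444 = 1396
m = 1396 > 0,  v_rel·d = 140 > 0  ⇒  inside

inside=yes margin=1396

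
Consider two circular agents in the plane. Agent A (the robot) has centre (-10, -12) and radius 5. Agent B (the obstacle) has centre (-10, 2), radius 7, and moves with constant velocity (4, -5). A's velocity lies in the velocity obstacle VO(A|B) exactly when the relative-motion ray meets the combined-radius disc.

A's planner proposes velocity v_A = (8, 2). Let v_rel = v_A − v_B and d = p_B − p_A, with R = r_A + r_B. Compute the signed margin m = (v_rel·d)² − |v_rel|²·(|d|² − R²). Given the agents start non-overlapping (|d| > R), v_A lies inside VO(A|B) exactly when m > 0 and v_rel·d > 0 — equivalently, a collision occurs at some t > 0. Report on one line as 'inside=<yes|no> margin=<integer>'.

d = (0, 14),  |d|² = 196;  R = 5+7 = 12,  c = 196−12² = 52
v_rel = (4, 7),  |v_rel|² = 65;  v_rel·d = (4)·(0) + (7)·(14) = 98
65·t² − 196·t + 52 = 0  ⇒  m = 98² − 65·52 = 6224
m = 6224 > 0,  v_rel·d = 98 > 0  ⇒  inside

inside=yes margin=6224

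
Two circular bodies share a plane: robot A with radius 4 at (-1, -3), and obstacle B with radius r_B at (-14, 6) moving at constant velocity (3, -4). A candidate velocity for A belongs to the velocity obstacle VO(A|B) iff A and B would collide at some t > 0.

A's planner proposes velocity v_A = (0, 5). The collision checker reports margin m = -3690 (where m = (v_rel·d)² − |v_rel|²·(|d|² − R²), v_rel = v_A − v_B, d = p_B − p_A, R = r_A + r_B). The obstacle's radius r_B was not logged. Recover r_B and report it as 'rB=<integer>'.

m = -3690
d = (-13, 9);  v_rel = (-3, 9),  |v_rel|² = 90
v_rel×d = (-3)·(9) − (9)·(-13) = 90
since m = R²·90 − 90²:  R² = (8100 + -3690) / 90 = 49
R = √49 = 7  ⇒  r_B = 7 − 4 = 3

rB=3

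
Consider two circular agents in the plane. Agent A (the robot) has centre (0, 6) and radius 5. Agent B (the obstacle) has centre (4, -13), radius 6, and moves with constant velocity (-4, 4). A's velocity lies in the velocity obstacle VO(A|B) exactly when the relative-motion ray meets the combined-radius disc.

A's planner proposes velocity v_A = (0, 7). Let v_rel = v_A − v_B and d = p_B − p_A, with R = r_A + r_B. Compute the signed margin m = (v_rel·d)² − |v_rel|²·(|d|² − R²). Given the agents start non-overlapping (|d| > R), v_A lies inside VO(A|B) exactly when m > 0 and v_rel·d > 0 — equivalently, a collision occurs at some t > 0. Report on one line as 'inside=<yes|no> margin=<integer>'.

d = (4, -19),  |d|² = 377;  R = 5+6 = 11,  c = 377−11² = 256
v_rel = (4, 3),  |v_rel|² = 25;  v_rel·d = (4)·(4) + (3)·(-19) = -41
25·t² + 82·t + 256 = 0  ⇒  m = (-41)² − 25·256 = -4719
m = -4719 < 0,  v_rel·d = -41 < 0  ⇒  outside

inside=no margin=-4719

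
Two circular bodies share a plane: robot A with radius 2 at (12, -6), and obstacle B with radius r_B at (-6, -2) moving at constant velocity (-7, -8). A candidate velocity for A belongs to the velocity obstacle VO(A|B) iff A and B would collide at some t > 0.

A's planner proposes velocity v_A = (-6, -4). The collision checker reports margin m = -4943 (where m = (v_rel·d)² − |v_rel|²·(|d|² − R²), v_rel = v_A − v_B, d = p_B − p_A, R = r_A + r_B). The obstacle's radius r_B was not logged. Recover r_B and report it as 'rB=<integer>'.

m = -4943
d = (-18, 4);  v_rel = (1, 4),  |v_rel|² = 17
v_rel×d = (1)·(4) − (4)·(-18) = 76
since m = R²·17 − 76²:  R² = (5776 + -4943) / 17 = 49
R = √49 = 7  ⇒  r_B = 7 − 2 = 5

rB=5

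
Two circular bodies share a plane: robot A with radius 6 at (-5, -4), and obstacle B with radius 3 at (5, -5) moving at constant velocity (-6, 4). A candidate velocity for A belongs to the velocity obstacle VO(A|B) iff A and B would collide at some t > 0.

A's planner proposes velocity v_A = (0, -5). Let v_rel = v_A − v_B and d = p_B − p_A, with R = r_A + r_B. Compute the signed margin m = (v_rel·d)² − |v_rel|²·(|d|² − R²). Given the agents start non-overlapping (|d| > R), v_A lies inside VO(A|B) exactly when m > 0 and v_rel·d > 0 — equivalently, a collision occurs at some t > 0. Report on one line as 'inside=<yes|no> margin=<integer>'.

d = (10, -1),  |d|² = 101;  R = 6+3 = 9,  c = 101−9² = 20
v_rel = (6, -9),  |v_rel|² = 117;  v_rel·d = (6)·(10) + (-9)·(-1) = 69
117·t² − 138·t + 20 = 0  ⇒  m = 69² − 117·20 = 2421
m = 2421 > 0,  v_rel·d = 69 > 0  ⇒  inside

inside=yes margin=2421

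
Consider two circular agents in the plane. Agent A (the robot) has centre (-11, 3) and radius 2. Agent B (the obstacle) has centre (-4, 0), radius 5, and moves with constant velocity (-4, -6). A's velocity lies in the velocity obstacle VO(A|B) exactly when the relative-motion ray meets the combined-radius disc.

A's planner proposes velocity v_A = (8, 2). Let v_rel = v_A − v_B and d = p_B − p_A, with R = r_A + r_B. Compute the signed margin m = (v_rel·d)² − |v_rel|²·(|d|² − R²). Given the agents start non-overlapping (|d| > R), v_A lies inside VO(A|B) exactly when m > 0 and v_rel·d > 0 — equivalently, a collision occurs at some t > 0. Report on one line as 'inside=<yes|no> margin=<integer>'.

d = (7, -3),  |d|² = 58;  R = 2+5 = 7,  c = 58−7² = 9
v_rel = (12, 8),  |v_rel|² = 208;  v_rel·d = (12)·(7) + (8)·(-3) = 60
208·t² − 120·t + 9 = 0  ⇒  m = 60² − 208·9 = 1728
m = 1728 > 0,  v_rel·d = 60 > 0  ⇒  inside

inside=yes margin=1728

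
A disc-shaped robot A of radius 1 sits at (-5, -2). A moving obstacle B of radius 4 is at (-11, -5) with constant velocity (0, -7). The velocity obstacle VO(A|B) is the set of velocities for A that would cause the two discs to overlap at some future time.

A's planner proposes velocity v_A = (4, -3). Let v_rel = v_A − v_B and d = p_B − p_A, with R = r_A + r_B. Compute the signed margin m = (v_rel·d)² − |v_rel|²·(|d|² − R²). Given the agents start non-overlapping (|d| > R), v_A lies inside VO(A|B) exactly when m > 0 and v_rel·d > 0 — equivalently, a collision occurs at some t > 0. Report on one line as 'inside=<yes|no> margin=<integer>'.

d = (-6, -3),  |d|² = 45;  R = 1+4 = 5,  c = 45−5² = 20
v_rel = (4, 4),  |v_rel|² = 32;  v_rel·d = (4)·(-6) + (4)·(-3) = -36
32·t² + 72·t + 20 = 0  ⇒  m = (-36)² − 32·20 = 656
m = 656 > 0,  v_rel·d = -36 < 0  ⇒  outside

inside=no margin=656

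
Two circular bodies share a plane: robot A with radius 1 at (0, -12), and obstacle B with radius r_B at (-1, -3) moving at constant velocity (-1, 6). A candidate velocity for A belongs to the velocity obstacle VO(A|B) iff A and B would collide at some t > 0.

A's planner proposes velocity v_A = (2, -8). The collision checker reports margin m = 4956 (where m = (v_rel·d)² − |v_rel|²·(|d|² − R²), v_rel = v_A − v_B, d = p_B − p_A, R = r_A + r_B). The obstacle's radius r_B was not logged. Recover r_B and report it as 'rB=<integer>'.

m = 4956
d = (-1, 9);  v_rel = (3, -14),  |v_rel|² = 205
v_rel×d = (3)·(9) − (-14)·(-1) = 13
since m = R²·205 − 13²:  R² = (169 + 4956) / 205 = 25
R = √25 = 5  ⇒  r_B = 5 − 1 = 4

rB=4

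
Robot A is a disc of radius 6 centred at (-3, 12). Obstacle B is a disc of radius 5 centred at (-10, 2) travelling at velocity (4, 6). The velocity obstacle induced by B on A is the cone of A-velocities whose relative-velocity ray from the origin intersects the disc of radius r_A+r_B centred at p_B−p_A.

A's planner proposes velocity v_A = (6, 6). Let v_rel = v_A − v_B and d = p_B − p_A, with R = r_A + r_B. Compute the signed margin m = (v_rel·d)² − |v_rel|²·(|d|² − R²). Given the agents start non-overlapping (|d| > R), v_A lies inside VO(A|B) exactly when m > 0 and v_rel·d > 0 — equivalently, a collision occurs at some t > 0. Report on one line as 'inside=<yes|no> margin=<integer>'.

d = (-7, -10),  |d|² = 149;  R = 6+5 = 11,  c = 149−11² = 28
v_rel = (2, 0),  |v_rel|² = 4;  v_rel·d = (2)·(-7) + (0)·(-10) = -14
4·t² + 28·t + 28 = 0  ⇒  m = (-14)² − 4·28 = 84
m = 84 > 0,  v_rel·d = -14 < 0  ⇒  outside

inside=no margin=84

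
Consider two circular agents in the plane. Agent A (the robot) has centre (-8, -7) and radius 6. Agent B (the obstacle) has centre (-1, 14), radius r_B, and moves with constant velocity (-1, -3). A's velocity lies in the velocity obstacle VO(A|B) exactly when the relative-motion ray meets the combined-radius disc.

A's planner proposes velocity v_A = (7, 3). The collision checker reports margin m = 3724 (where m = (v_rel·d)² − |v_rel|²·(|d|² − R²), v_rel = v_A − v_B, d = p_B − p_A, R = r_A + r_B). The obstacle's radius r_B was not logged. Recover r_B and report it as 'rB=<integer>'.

m = 3724
d = (7, 21);  v_rel = (8, 6),  |v_rel|² = 100
v_rel×d = (8)·(21) − (6)·(7) = 126
since m = R²·100 − 126²:  R² = (15876 + 3724) / 100 = 196
R = √196 = 14  ⇒  r_B = 14 − 6 = 8

rB=8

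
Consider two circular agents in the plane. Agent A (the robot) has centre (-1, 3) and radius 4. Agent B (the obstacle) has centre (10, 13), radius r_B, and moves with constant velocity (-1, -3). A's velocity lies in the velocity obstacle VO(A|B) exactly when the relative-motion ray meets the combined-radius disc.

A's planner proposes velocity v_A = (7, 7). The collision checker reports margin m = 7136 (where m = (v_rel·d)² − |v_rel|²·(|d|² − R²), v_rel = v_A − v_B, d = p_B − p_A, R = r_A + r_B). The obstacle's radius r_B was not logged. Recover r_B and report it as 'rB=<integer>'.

m = 7136
d = (11, 10);  v_rel = (8, 10),  |v_rel|² = 164
v_rel×d = (8)·(10) − (10)·(11) = -30
since m = R²·164 − (-30)²:  R² = (900 + 7136) / 164 = 49
R = √49 = 7  ⇒  r_B = 7 − 4 = 3

rB=3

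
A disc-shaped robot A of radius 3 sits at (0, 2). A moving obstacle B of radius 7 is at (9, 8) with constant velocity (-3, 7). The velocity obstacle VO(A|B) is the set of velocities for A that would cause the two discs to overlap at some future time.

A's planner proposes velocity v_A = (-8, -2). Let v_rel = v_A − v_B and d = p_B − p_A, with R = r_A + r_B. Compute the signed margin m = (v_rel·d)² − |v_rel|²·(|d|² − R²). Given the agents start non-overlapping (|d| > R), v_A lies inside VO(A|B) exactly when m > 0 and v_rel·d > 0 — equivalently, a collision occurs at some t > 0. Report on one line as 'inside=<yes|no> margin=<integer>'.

d = (9, 6),  |d|² = 117;  R = 3+7 = 10,  c = 117−10² = 17
v_rel = (-5, -9),  |v_rel|² = 106;  v_rel·d = (-5)·(9) + (-9)·(6) = -99
106·t² + 198·t + 17 = 0  ⇒  m = (-99)² − 106·17 = 7999
m = 7999 > 0,  v_rel·d = -99 < 0  ⇒  outside

inside=no margin=7999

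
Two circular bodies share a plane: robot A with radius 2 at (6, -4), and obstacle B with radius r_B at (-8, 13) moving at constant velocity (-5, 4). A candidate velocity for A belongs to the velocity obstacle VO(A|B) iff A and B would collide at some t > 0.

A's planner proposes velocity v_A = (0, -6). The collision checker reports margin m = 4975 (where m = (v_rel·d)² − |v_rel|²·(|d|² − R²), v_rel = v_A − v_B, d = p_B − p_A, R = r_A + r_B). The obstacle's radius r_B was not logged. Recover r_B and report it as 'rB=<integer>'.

m = 4975
d = (-14, 17);  v_rel = (5, -10),  |v_rel|² = 125
v_rel×d = (5)·(17) − (-10)·(-14) = -55
since m = R²·125 − (-55)²:  R² = (3025 + 4975) / 125 = 64
R = √64 = 8  ⇒  r_B = 8 − 2 = 6

rB=6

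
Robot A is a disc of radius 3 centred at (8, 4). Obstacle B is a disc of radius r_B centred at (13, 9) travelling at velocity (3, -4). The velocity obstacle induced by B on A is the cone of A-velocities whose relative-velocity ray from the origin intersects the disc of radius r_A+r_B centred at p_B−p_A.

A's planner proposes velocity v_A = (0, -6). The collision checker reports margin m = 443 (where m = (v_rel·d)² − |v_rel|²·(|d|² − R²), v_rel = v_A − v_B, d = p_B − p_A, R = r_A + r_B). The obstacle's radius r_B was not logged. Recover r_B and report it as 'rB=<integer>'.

m = 443
d = (5, 5);  v_rel = (-3, -2),  |v_rel|² = 13
v_rel×d = (-3)·(5) − (-2)·(5) = -5
since m = R²·13 − (-5)²:  R² = (25 + 443) / 13 = 36
R = √36 = 6  ⇒  r_B = 6 − 3 = 3

rB=3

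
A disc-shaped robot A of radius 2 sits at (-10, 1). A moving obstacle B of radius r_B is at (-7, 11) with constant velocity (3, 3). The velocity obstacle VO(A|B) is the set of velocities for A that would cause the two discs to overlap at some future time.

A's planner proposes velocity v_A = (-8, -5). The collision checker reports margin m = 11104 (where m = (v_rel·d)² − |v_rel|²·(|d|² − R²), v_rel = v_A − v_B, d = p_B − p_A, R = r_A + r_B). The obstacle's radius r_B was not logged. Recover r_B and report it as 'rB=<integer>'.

m = 11104
d = (3, 10);  v_rel = (-11, -8),  |v_rel|² = 185
v_rel×d = (-11)·(10) − (-8)·(3) = -86
since m = R²·185 − (-86)²:  R² = (7396 + 11104) / 185 = 100
R = √100 = 10  ⇒  r_B = 10 − 2 = 8

rB=8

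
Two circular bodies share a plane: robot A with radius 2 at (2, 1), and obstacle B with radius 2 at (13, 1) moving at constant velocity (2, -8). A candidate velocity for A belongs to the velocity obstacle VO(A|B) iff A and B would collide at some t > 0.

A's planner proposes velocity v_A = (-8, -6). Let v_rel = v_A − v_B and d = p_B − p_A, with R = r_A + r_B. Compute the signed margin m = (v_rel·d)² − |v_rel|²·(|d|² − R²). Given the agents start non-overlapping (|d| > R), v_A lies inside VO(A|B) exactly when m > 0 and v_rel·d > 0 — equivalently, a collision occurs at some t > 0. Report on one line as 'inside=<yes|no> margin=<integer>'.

d = (11, 0),  |d|² = 121;  R = 2+2 = 4,  c = 121−4² = 105
v_rel = (-10, 2),  |v_rel|² = 104;  v_rel·d = (-10)·(11) + (2)·(0) = -110
104·t² + 220·t + 105 = 0  ⇒  m = (-110)² − 104·105 = 1180
m = 1180 > 0,  v_rel·d = -110 < 0  ⇒  outside

inside=no margin=1180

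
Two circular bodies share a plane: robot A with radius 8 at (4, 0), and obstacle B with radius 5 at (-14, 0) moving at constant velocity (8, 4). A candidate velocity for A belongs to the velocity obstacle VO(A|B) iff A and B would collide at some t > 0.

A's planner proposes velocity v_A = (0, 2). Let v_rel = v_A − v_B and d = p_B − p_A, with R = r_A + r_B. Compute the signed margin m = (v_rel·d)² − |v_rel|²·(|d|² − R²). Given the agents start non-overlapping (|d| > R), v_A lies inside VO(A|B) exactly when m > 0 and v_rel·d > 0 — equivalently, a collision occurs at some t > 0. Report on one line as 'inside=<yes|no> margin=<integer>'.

d = (-18, 0),  |d|² = 324;  R = 8+5 = 13,  c = 324−13² = 155
v_rel = (-8, -2),  |v_rel|² = 68;  v_rel·d = (-8)·(-18) + (-2)·(0) = 144
68·t² − 288·t + 155 = 0  ⇒  m = 144² − 68·155 = 10196
m = 10196 > 0,  v_rel·d = 144 > 0  ⇒  inside

inside=yes margin=10196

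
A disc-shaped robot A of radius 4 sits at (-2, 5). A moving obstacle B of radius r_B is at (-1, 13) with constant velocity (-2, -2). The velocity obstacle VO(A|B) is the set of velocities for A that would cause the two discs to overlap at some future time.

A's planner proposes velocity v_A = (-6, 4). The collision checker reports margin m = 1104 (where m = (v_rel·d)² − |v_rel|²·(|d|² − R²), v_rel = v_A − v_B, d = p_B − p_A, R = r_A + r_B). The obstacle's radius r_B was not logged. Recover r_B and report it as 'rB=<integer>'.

m = 1104
d = (1, 8);  v_rel = (-4, 6),  |v_rel|² = 52
v_rel×d = (-4)·(8) − (6)·(1) = -38
since m = R²·52 − (-38)²:  R² = (1444 + 1104) / 52 = 49
R = √49 = 7  ⇒  r_B = 7 − 4 = 3

rB=3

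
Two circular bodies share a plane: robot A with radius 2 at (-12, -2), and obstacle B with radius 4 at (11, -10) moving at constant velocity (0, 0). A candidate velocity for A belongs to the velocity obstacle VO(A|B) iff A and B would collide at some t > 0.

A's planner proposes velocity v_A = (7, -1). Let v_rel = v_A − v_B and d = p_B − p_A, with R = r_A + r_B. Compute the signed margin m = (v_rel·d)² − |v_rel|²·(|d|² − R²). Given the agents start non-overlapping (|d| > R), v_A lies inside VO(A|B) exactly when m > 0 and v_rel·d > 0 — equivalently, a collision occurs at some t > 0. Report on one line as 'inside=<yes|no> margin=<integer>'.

d = (23, -8),  |d|² = 593;  R = 2+4 = 6,  c = 593−6² = 557
v_rel = (7, -1),  |v_rel|² = 50;  v_rel·d = (7)·(23) + (-1)·(-8) = 169
50·t² − 338·t + 557 = 0  ⇒  m = 169² − 50·557 = 711
m = 711 > 0,  v_rel·d = 169 > 0  ⇒  inside

inside=yes margin=711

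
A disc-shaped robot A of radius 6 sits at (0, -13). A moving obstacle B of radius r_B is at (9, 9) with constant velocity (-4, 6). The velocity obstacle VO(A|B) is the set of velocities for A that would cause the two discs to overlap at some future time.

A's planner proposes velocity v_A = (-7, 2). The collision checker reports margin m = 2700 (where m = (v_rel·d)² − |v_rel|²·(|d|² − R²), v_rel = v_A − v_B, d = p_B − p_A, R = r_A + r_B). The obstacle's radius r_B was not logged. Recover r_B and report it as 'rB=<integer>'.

m = 2700
d = (9, 22);  v_rel = (-3, -4),  |v_rel|² = 25
v_rel×d = (-3)·(22) − (-4)·(9) = -30
since m = R²·25 − (-30)²:  R² = (900 + 2700) / 25 = 144
R = √144 = 12  ⇒  r_B = 12 − 6 = 6

rB=6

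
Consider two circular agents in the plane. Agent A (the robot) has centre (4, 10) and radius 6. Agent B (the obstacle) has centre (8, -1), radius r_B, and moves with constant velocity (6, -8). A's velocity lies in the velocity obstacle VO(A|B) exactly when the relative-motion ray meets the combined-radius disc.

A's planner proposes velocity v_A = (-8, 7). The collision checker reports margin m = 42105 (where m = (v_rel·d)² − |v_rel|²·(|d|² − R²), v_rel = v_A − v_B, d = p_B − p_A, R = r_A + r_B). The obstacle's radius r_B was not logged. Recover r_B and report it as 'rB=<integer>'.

m = 42105
d = (4, -11);  v_rel = (-14, 15),  |v_rel|² = 421
v_rel×d = (-14)·(-11) − (15)·(4) = 94
since m = R²·421 − 94²:  R² = (8836 + 42105) / 421 = 121
R = √121 = 11  ⇒  r_B = 11 − 6 = 5

rB=5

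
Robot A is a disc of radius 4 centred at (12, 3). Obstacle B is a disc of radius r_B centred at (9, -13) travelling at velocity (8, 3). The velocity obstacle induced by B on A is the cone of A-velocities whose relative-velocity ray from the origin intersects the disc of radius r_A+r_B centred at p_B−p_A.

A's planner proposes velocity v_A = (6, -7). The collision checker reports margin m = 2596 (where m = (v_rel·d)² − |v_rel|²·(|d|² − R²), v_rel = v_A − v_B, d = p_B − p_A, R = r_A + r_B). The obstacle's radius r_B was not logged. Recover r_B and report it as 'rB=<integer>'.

m = 2596
d = (-3, -16);  v_rel = (-2, -10),  |v_rel|² = 104
v_rel×d = (-2)·(-16) − (-10)·(-3) = 2
since m = R²·104 − 2²:  R² = (4 + 2596) / 104 = 25
R = √25 = 5  ⇒  r_B = 5 − 4 = 1

rB=1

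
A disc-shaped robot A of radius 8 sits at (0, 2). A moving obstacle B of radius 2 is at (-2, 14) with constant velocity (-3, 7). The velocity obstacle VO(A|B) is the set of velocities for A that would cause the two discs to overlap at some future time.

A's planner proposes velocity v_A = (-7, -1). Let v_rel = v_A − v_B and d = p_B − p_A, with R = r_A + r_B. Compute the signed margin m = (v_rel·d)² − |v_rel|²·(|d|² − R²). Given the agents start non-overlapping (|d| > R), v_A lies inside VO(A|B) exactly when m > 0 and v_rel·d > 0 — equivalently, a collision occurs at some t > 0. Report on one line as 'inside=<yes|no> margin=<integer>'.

d = (-2, 12),  |d|² = 148;  R = 8+2 = 10,  c = 148−10² = 48
v_rel = (-4, -8),  |v_rel|² = 80;  v_rel·d = (-4)·(-2) + (-8)·(12) = -88
80·t² + 176·t + 48 = 0  ⇒  m = (-88)² − 80·48 = 3904
m = 3904 > 0,  v_rel·d = -88 < 0  ⇒  outside

inside=no margin=3904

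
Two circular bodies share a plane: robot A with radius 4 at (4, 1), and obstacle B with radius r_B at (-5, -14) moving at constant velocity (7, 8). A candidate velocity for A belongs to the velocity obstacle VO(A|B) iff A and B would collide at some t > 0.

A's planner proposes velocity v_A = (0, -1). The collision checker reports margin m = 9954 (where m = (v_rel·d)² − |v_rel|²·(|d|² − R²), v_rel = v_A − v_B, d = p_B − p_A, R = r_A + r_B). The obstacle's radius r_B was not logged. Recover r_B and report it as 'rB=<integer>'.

m = 9954
d = (-9, -15);  v_rel = (-7, -9),  |v_rel|² = 130
v_rel×d = (-7)·(-15) − (-9)·(-9) = 24
since m = R²·130 − 24²:  R² = (576 + 9954) / 130 = 81
R = √81 = 9  ⇒  r_B = 9 − 4 = 5

rB=5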